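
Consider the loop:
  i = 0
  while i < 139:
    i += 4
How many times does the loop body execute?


Starting at i = 0, each iteration adds 4.
Iterations until i >= 139:
  Iteration 1: i = 0 -> i = 4
  Iteration 2: i = 4 -> i = 8
  Iteration 3: i = 8 -> i = 12
  Iteration 4: i = 12 -> i = 16
  Iteration 5: i = 16 -> i = 20
  Iteration 6: i = 20 -> i = 24
  Iteration 7: i = 24 -> i = 28
  Iteration 8: i = 28 -> i = 32
  ... continuing ...
Total iterations = ceil(139/4) = 35


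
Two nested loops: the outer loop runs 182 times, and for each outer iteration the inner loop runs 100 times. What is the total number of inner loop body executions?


Outer loop: 182 iterations
Inner loop: 100 iterations per outer iteration
Total = 182 * 100 = 18200


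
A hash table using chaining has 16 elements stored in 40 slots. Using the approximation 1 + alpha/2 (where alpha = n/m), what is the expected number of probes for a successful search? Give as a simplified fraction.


Load factor alpha = n/m = 16/40
Expected probes = 1 + alpha/2 = 1 + 16/(2*40)
= 1 + 16/80
= 80/80 + 16/80
= 96/80
Simplify: 6/5


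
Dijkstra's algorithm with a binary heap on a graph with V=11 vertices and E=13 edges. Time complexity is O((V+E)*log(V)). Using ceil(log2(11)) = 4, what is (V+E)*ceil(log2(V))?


Dijkstra with a binary heap: each vertex is extracted once, each edge may relax once.
Each heap operation costs O(log V).
V + E = 11 + 13 = 24
ceil(log2(11)) = 4 (since 2^3 = 8 < 11 <= 16 = 2^4)
Total heap work = (V+E) * ceil(log2(V)) = 24 * 4 = 96


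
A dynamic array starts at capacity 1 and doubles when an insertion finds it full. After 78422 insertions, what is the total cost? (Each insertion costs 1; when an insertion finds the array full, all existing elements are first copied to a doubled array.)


Insertion cost: 78422 (one per element)
Resizes occur just before inserting elements 2, 3, 5, 9, ...
Elements copied at each resize: 1 + 2 + 4 + 8 + 16 + 32 + 64 + 128 + 256 + 512 + 1024 + 2048 + 4096 + 8192 + 16384 + 32768 + 65536
Sum of copies = 131071 (geometric series: 2^k - 1)
Total = 78422 + 131071 = 209493


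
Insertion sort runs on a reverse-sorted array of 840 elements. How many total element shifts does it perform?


Sum of shifts = 1 + 2 + 3 + ... + 839
= 840 * 839 / 2
= 704760 / 2
= 352380


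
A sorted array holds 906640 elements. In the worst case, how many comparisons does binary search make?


Halving sequence: 906640 -> 453320 -> 226660 -> 113330 -> 56665 -> 28332 -> 14166 -> 7083 -> 3541 -> 1770 -> 885 -> 442 -> 221 -> 110 -> 55 -> 27 -> 13 -> 6 -> 3 -> 1
Number of halvings = 19
Max comparisons = 19 + 1 = 20


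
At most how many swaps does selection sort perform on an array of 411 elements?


Each of the 410 passes places one element in its final position.
Pass 1: swap minimum into position 0
Pass 2: swap minimum of remaining into position 1
...
Pass 410: last two elements, one swap
Maximum swaps = 411 - 1 = 410


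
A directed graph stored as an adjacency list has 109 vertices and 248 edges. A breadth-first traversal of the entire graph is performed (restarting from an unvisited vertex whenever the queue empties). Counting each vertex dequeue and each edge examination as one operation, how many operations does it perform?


A full BFS traversal dequeues each vertex once and examines each edge once.
Vertex visits: 109
Edge visits: 248
V + E = 109 + 248 = 357


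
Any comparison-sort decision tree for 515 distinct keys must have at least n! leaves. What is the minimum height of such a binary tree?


A binary decision tree of height h has at most 2^h leaves and needs at least n! of them, so h >= ceil(log2(n!)).
515! is far too large to multiply out, so use Stirling's series:
  ln(n!) ~ n ln n - n + (1/2) ln(2 pi n) + 1/(12n)  (error below 1/(360 n^3), negligible here)
  ln(515) = 6.2441669
  n ln n = 515 * 6.2441669 = 3215.7460
  (1/2) ln(2 pi * 515) = (1/2) ln(3235.8404) = 4.0410
  1/(12*515) = 0.0002
  ln(515!) ~ 3215.7460 - 515 + 4.0410 + 0.0002 = 2704.7872
Convert to base 2: log2(515!) = 2704.7872 / ln 2 = 2704.7872 / 0.69314718 = 3902.1831
ceil(3902.1831) = 3903


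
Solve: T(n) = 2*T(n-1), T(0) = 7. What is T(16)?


Unrolling:
T(16) = 2*T(15) = 2^2*T(14) = ... = 2^16*T(0)
= 2^16 * 7
= 65536 * 7 = 458752


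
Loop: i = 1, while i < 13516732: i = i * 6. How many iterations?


i multiplies by 6 each step:
i = 1 -> 6 -> 36 -> 216 -> 1296 -> 7776 -> 46656 -> 279936 -> 1679616 -> 10077696 -> 60466176 (stop)
Iterations = ceil(log_6(13516732)) = 10


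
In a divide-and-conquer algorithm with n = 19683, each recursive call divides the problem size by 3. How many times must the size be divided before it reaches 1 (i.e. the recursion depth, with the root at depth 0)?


Number of divisions = log_3(19683)
Sizes: 19683 -> 6561 -> 2187 -> 729 -> 243 -> 81 -> 27 -> 9 -> 3 -> 1 (9 divisions)
Recursion depth = 9


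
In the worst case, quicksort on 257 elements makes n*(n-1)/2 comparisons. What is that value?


Sum of comparisons per partition:
256 + 255 + ... + 1 + 0
= 257 * (257 - 1) / 2
= 257 * 256 / 2
= 32896


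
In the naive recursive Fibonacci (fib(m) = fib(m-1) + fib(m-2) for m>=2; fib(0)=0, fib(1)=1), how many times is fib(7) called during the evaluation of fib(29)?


Let N(m) = number of times fib(m) is called while evaluating fib(29).
N(29) = 1 (the initial call).
N(28) = 1 (only fib(29) calls it).
For 1 <= m <= 27: fib(m) is called by fib(m+1) and fib(m+2), so
  N(m) = N(m+1) + N(m+2).
fib(0) is called only by fib(2), so N(0) = N(2).
Walk down from m=29:
  N(29)=1, N(28)=1, N(27)=2, N(26)=3, N(25)=5, N(24)=8, N(23)=13, N(22)=21, N(21)=34, N(20)=55, N(19)=89, N(18)=144, N(17)=233, N(16)=377, N(15)=610, N(14)=987, N(13)=1597, N(12)=2584, N(11)=4181, N(10)=6765, N(9)=10946, N(8)=17711, N(7)=28657
N(7) = 28657


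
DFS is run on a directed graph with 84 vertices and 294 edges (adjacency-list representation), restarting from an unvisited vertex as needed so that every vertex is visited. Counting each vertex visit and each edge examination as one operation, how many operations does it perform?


A full DFS traversal processes each vertex exactly once (push/pop on stack).
Each directed edge is examined once.
V = 84, E = 294
V + E = 378


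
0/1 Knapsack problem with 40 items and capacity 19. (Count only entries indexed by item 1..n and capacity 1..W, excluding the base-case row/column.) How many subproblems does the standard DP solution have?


The DP table is indexed by (item, capacity).
Rows: 40 items
Columns: 19 capacity values (1 to W)
Total subproblems = 40 * 19 = 760


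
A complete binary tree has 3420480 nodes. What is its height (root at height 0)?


In a complete binary tree, level k holds nodes 2^k .. 2^(k+1)-1 (1-indexed).
Height = floor(log2(n)) = floor(log2(3420480)) = 21
Check: 2^21 = 2097152 <= 3420480 < 4194304 = 2^22


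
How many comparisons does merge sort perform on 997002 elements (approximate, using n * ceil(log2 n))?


Recursion depth: ceil(log2(997002)) = 20
Each recursion level merges n = 997002 elements
Total = 997002 * 20 = 19940040


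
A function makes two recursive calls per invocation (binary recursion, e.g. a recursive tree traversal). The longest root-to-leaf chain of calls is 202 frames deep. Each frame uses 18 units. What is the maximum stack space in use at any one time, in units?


Binary recursion: the two calls run one after the other, so only one root-to-leaf chain of frames is on the stack at a time.
Maximum depth (longest chain) = 202 frames
Each frame = 18 units
Max stack space = 202 * 18 = 3636


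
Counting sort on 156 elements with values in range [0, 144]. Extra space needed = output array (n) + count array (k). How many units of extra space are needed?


Output array size: 156 (to store sorted result)
Count array size: 145 (one slot per possible value, range 0 to 144)
Total extra space = 156 + 145 = 301


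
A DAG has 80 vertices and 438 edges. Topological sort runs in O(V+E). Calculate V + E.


V = 80 (vertex processing)
E = 438 (edge processing)
V + E = 80 + 438 = 518


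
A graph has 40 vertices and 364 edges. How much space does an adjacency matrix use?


Adjacency matrix: V x V grid of entries
Space = V^2 = 40^2 = 40 * 40 = 1600


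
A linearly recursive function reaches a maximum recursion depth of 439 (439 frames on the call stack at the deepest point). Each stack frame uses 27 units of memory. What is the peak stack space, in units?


Maximum recursion depth = 439 frames
Memory per frame = 27 units
Total stack space = depth * frame_size
= 439 * 27 = 11853


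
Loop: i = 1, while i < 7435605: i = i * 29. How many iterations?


i multiplies by 29 each step:
i = 1 -> 29 -> 841 -> 24389 -> 707281 -> 20511149 (stop)
Iterations = ceil(log_29(7435605)) = 5


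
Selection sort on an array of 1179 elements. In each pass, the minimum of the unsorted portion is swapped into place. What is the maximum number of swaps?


Selection sort performs one swap per pass:
  Pass 1: find min in positions 0 to 1178, swap with position 0
  Pass 2: find min in positions 1 to 1178, swap with position 1
  Pass 3: find min in positions 2 to 1178, swap with position 2
  Pass 4: find min in positions 3 to 1178, swap with position 3
  Pass 5: find min in positions 4 to 1178, swap with position 4
  ... (1173 more passes)
Total passes (and swaps) = n - 1 = 1179 - 1 = 1178


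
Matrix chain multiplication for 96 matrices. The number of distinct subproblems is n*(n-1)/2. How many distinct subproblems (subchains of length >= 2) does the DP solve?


Subproblems are indexed by (i, j) where i < j.
Number of such pairs = n*(n-1)/2
= 96 * 95 / 2
= 4560


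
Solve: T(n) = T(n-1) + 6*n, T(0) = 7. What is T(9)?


Expanding the recurrence:
T(9) = T(8) + 6*9
       = T(7) + 6*8 + 6*9
       ...
       = T(0) + 6*(1 + 2 + ... + 9)
       = 7 + 6 * 9*10/2
       = 7 + 6 * 45
       = 7 + 270 = 277


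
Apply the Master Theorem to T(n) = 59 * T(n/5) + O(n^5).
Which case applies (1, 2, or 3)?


The Master Theorem: T(n) = a*T(n/b) + O(n^c)
  a = 59, b = 5, c = 5
log_b(a) = log_5(59) ~ 2.534
Compare b^c with a: 5^5 = 3125 > 59, so c > log_b(a).
Since c > log_b(a), Case 3 applies.
T(n) = O(n^5)
Master Theorem case = 3


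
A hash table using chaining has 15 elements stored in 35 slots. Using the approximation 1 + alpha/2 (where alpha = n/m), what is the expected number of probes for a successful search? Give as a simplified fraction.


Load factor alpha = n/m = 15/35
Expected probes = 1 + alpha/2 = 1 + 15/(2*35)
= 1 + 15/70
= 70/70 + 15/70
= 85/70
Simplify: 17/14


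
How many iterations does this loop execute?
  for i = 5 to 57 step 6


The loop variable i takes values starting at 5 and increments by 6 each iteration.
Sequence: i = 5, 11, 17, 23, 29, 35, 41, 47, 53
The upper bound 57 is inclusive, so the count is floor((last - first) / step) + 1:
floor((57 - 5) / 6) + 1 = floor(52/6) + 1 = 8 + 1 = 9


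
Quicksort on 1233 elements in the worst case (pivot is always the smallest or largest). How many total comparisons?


In the worst case, each partition step picks the worst pivot:
  Partition 1: 1232 comparisons (n-1 elements to compare)
  Partition 2: 1231 comparisons
  Partition 3: 1230 comparisons
  Partition 4: 1229 comparisons
  Partition 5: 1228 comparisons
  ...
  Last partition: 0 comparisons
Total = (n-1) + (n-2) + ... + 1 + 0 = n*(n-1)/2
= 1233*1232/2 = 759528


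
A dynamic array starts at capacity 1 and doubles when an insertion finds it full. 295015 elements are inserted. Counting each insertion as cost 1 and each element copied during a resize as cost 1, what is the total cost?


n = 295015
Insertion costs: 295015
Resizes copy 1, 2, 4, ... up to the largest power of 2 that is <= n-1 = 295014, i.e. 262144.
Copy costs = 1 + 2 + 4 + 8 + 16 + 32 + 64 + 128 + 256 + 512 + 1024 + 2048 + 4096 + 8192 + 16384 + 32768 + 65536 + 131072 + 262144 = 524287
Total = 295015 + 524287 = 819302


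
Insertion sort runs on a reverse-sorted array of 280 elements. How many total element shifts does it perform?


Sum of shifts = 1 + 2 + 3 + ... + 279
= 280 * 279 / 2
= 78120 / 2
= 39060


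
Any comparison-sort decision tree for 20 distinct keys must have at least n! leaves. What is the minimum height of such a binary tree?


A binary decision tree of height h has at most 2^h leaves and needs at least n! of them, so h >= ceil(log2(n!)).
Compute 20! as a running product:
  x2 = 2, x3 = 6, x4 = 24, x5 = 120
  x6 = 720, x7 = 5040, x8 = 40320, x9 = 362880
  x10 = 3628800, x11 = 39916800, x12 = 479001600, x13 = 6227020800
  x14 = 87178291200, x15 = 1307674368000, x16 = 20922789888000, x17 = 355687428096000
  x18 = 6402373705728000, x19 = 121645100408832000, x20 = 2432902008176640000
20! = 2432902008176640000
Bracket between powers of 2:
  2^61 = 2305843009213693952 < 2432902008176640000 <= 4611686018427387904 = 2^62
So ceil(log2(20!)) = 62


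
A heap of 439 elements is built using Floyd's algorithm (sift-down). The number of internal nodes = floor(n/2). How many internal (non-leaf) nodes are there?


Leaf nodes occupy roughly half the array.
Sift-down is called for each internal node, starting from the last one.
Internal nodes = floor(n/2) = floor(439/2) = 219


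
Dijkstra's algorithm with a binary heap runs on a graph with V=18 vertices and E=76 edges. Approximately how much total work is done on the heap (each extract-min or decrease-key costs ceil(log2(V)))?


Dijkstra with a binary heap: each vertex is extracted once, each edge may relax once.
Each heap operation costs O(log V).
V + E = 18 + 76 = 94
ceil(log2(18)) = 5 (since 2^4 = 16 < 18 <= 32 = 2^5)
Total heap work = (V+E) * ceil(log2(V)) = 94 * 5 = 470


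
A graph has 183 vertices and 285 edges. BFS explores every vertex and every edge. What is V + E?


A full BFS traversal dequeues each vertex once and examines each edge once.
Vertex visits: 183
Edge visits: 285
V + E = 183 + 285 = 468


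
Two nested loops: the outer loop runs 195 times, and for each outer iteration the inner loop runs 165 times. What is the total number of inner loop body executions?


Outer loop: 195 iterations
Inner loop: 165 iterations per outer iteration
Total = 195 * 165 = 32175


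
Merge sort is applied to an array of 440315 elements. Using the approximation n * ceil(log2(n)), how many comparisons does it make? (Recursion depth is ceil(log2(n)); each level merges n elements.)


Merge sort divides the array into halves recursively.
Number of levels = ceil(log2(440315)) = 19
At each level, approximately n = 440315 comparisons are needed for merging.
Total comparisons ~ n * ceil(log2(n)) = 440315 * 19 = 8365985


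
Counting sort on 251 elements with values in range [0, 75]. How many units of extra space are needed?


Output array size: 251 (to store sorted result)
Count array size: 76 (one slot per possible value, range 0 to 75)
Total extra space = 251 + 76 = 327


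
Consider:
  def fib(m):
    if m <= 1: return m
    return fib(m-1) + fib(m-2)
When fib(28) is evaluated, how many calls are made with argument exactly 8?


Let N(m) = number of times fib(m) is called while evaluating fib(28).
N(28) = 1 (the initial call).
N(27) = 1 (only fib(28) calls it).
For 1 <= m <= 26: fib(m) is called by fib(m+1) and fib(m+2), so
  N(m) = N(m+1) + N(m+2).
fib(0) is called only by fib(2), so N(0) = N(2).
Walk down from m=28:
  N(28)=1, N(27)=1, N(26)=2, N(25)=3, N(24)=5, N(23)=8, N(22)=13, N(21)=21, N(20)=34, N(19)=55, N(18)=89, N(17)=144, N(16)=233, N(15)=377, N(14)=610, N(13)=987, N(12)=1597, N(11)=2584, N(10)=4181, N(9)=6765, N(8)=10946
N(8) = 10946


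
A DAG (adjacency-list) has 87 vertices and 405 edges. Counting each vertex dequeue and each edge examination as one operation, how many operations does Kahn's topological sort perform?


V = 87 (vertex processing)
E = 405 (edge processing)
V + E = 87 + 405 = 492


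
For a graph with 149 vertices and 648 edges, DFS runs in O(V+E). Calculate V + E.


A full DFS traversal visits each vertex once and examines each edge once.
V = 149
E = 648
Sum = 149 + 648 = 797


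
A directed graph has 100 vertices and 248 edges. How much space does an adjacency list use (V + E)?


Adjacency list: one list head per vertex + one entry per edge
Vertex heads: 100
Edge entries: 248
Total = 100 + 248 = 348


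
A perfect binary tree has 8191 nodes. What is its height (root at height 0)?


For a perfect binary tree of height h: n = 2^(h+1) - 1, so h = log2(n+1) - 1.
  n + 1 = 8192 = 2^13
  log2(8192) = 13
  height = 13 - 1 = 12


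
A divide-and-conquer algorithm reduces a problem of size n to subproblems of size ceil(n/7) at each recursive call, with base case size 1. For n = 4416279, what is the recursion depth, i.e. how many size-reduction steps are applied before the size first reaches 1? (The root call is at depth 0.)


Each step divides the size by 7 (rounding up); after k steps the size is ceil(n/7^k), which equals 1 exactly when 7^k >= n.
So the depth is the smallest k with 7^k >= 4416279, i.e. ceil(log_7(4416279)).
7^7 = 823543 < 4416279 <= 5764801 = 7^8
Recursion depth = 8


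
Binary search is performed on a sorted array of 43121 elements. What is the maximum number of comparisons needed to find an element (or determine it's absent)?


Binary search halves the search space each comparison:
  Step 1: search space = 43121 -> 21560
  Step 2: search space = 21560 -> 10780
  Step 3: search space = 10780 -> 5390
  Step 4: search space = 5390 -> 2695
  Step 5: search space = 2695 -> 1347
  Step 6: search space = 1347 -> 673
  Step 7: search space = 673 -> 336
  Step 8: search space = 336 -> 168
  Step 9: search space = 168 -> 84
  Step 10: search space = 84 -> 42
  Step 11: search space = 42 -> 21
  Step 12: search space = 21 -> 10
  Step 13: search space = 10 -> 5
  Step 14: search space = 5 -> 2
  Step 15: search space = 2 -> 1
  Step 16: search space = 1 (final check)
Maximum comparisons = floor(log2(43121)) + 1 = 15 + 1 = 16


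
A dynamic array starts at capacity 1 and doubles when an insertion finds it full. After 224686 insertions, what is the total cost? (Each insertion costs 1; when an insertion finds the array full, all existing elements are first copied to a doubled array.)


Insertion cost: 224686 (one per element)
Resizes occur just before inserting elements 2, 3, 5, 9, ...
Elements copied at each resize: 1 + 2 + 4 + 8 + 16 + 32 + 64 + 128 + 256 + 512 + 1024 + 2048 + 4096 + 8192 + 16384 + 32768 + 65536 + 131072
Sum of copies = 262143 (geometric series: 2^k - 1)
Total = 224686 + 262143 = 486829


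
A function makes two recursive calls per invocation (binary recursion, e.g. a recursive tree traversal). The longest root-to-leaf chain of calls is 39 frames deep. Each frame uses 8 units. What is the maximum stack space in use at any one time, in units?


Binary recursion: the two calls run one after the other, so only one root-to-leaf chain of frames is on the stack at a time.
Maximum depth (longest chain) = 39 frames
Each frame = 8 units
Max stack space = 39 * 8 = 312


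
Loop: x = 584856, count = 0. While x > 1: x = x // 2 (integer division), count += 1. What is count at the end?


The variable x halves each step:
x = 584856 -> 292428 -> 146214 -> 73107 -> 36553 -> 18276 -> 9138 -> 4569 -> 2284 -> 1142 -> 571 -> 285 -> 142 -> 71 -> 35 -> 17 -> 8 -> 4 -> 2 -> 1
Number of halvings = floor(log2(584856)) = 19


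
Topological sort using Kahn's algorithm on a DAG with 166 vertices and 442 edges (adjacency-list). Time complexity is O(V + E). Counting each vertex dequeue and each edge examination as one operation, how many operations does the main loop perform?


Kahn's algorithm:
  1. Compute in-degrees: O(V + E)
  2. Process queue: each vertex dequeued once (O(V))
     each edge examined once (O(E))
Total = V + E = 166 + 442 = 608


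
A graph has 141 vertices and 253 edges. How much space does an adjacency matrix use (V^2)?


Adjacency matrix: V x V grid of entries
Space = V^2 = 141^2 = 141 * 141 = 19881


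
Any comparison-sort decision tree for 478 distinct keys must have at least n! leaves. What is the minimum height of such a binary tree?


A binary decision tree of height h has at most 2^h leaves and needs at least n! of them, so h >= ceil(log2(n!)).
478! is far too large to multiply out, so use Stirling's series:
  ln(n!) ~ n ln n - n + (1/2) ln(2 pi n) + 1/(12n)  (error below 1/(360 n^3), negligible here)
  ln(478) = 6.1696107
  n ln n = 478 * 6.1696107 = 2949.0739
  (1/2) ln(2 pi * 478) = (1/2) ln(3003.3626) = 4.0037
  1/(12*478) = 0.0002
  ln(478!) ~ 2949.0739 - 478 + 4.0037 + 0.0002 = 2475.0778
Convert to base 2: log2(478!) = 2475.0778 / ln 2 = 2475.0778 / 0.69314718 = 3570.7825
ceil(3570.7825) = 3571


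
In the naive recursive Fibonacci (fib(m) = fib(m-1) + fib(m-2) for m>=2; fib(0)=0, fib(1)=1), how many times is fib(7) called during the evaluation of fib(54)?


Let N(m) = number of times fib(m) is called while evaluating fib(54).
N(54) = 1 (the initial call).
N(53) = 1 (only fib(54) calls it).
For 1 <= m <= 52: fib(m) is called by fib(m+1) and fib(m+2), so
  N(m) = N(m+1) + N(m+2).
fib(0) is called only by fib(2), so N(0) = N(2).
Walk down from m=54:
  N(54)=1, N(53)=1, N(52)=2, N(51)=3, N(50)=5, N(49)=8, N(48)=13, N(47)=21, N(46)=34, N(45)=55, N(44)=89, N(43)=144, N(42)=233, N(41)=377, N(40)=610, N(39)=987, N(38)=1597, N(37)=2584, N(36)=4181, N(35)=6765, N(34)=10946, N(33)=17711, N(32)=28657, N(31)=46368, N(30)=75025, N(29)=121393, N(28)=196418, N(27)=317811, N(26)=514229, N(25)=832040, N(24)=1346269, N(23)=2178309, N(22)=3524578, N(21)=5702887, N(20)=9227465, N(19)=14930352, N(18)=24157817, N(17)=39088169, N(16)=63245986, N(15)=102334155, N(14)=165580141, N(13)=267914296, N(12)=433494437, N(11)=701408733, N(10)=1134903170, N(9)=1836311903, N(8)=2971215073, N(7)=4807526976
N(7) = 4807526976


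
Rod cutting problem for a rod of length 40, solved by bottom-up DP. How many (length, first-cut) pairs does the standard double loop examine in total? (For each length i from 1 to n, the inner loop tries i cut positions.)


For each subproblem length i = 1..40, the inner loop considers i possible first cuts.
Total = 1 + 2 + ... + 40
= 40*(40+1)/2
= 40*41/2 = 820


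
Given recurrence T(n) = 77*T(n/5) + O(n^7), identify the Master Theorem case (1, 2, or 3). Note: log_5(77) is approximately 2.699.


Master Theorem parameters: a=77, b=5, c=7
log_b(a) = 2.699
Compare b^c with a: 5^7 = 78125 > 77, so c > log_b(a).
Comparing c=7 vs log_b(a)=2.699:
7 > 2.699 => Case 3
Result: T(n) = O(n^7)
Master Theorem case = 3


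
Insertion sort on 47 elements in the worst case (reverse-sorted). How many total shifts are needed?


In the worst case (reverse-sorted), each element shifts past all previous:
  Element 1: 1 shifts
  Element 2: 2 shifts
  Element 3: 3 shifts
  Element 4: 4 shifts
  Element 5: 5 shifts
  ...
  Element 46: 46 shifts
Total = 1 + 2 + ... + 46
= 47*(47-1)/2 = 1081


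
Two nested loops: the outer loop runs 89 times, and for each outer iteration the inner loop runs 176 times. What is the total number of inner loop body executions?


Outer loop: 89 iterations
Inner loop: 176 iterations per outer iteration
Total = 89 * 176 = 15664


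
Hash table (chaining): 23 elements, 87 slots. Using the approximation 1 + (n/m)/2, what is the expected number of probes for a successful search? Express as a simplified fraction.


Computing expected probes:
alpha = 23/87
= 1 + alpha/2
= 1 + 23/(2*87)
= (2*87 + 23) / (2*87)
= 197/174


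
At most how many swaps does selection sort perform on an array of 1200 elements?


Each of the 1199 passes places one element in its final position.
Pass 1: swap minimum into position 0
Pass 2: swap minimum of remaining into position 1
...
Pass 1199: last two elements, one swap
Maximum swaps = 1200 - 1 = 1199


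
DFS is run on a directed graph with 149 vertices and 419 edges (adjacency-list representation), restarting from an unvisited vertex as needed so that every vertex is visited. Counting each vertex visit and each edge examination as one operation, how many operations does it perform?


A full DFS traversal processes each vertex exactly once (push/pop on stack).
Each directed edge is examined once.
V = 149, E = 419
V + E = 568


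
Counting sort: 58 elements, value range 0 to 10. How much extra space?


n = 58 (output array)
k = 11 (count array for 11 distinct values)
Extra space = 58 + 11 = 69


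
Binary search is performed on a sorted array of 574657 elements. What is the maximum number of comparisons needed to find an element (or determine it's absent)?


Binary search halves the search space each comparison:
  Step 1: search space = 574657 -> 287328
  Step 2: search space = 287328 -> 143664
  Step 3: search space = 143664 -> 71832
  Step 4: search space = 71832 -> 35916
  Step 5: search space = 35916 -> 17958
  Step 6: search space = 17958 -> 8979
  Step 7: search space = 8979 -> 4489
  Step 8: search space = 4489 -> 2244
  Step 9: search space = 2244 -> 1122
  Step 10: search space = 1122 -> 561
  Step 11: search space = 561 -> 280
  Step 12: search space = 280 -> 140
  Step 13: search space = 140 -> 70
  Step 14: search space = 70 -> 35
  Step 15: search space = 35 -> 17
  Step 16: search space = 17 -> 8
  Step 17: search space = 8 -> 4
  Step 18: search space = 4 -> 2
  Step 19: search space = 2 -> 1
  Step 20: search space = 1 (final check)
Maximum comparisons = floor(log2(574657)) + 1 = 19 + 1 = 20


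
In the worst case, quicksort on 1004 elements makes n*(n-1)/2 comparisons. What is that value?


Sum of comparisons per partition:
1003 + 1002 + ... + 1 + 0
= 1004 * (1004 - 1) / 2
= 1004 * 1003 / 2
= 503506


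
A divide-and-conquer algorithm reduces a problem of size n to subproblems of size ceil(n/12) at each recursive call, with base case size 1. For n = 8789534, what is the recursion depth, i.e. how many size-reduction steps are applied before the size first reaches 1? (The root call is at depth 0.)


Each step divides the size by 12 (rounding up); after k steps the size is ceil(n/12^k), which equals 1 exactly when 12^k >= n.
So the depth is the smallest k with 12^k >= 8789534, i.e. ceil(log_12(8789534)).
12^6 = 2985984 < 8789534 <= 35831808 = 12^7
Recursion depth = 7


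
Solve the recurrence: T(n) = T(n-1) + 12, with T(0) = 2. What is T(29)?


Unrolling the recurrence:
T(29) = T(28) + 12
       = T(27) + 12 + 12
       = T(26) + 12*3
       ...
       = T(0) + 12*29
       = 2 + 348 = 350


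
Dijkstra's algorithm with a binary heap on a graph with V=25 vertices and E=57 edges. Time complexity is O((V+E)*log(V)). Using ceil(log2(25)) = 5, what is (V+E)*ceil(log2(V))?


Dijkstra with a binary heap: each vertex is extracted once, each edge may relax once.
Each heap operation costs O(log V).
V + E = 25 + 57 = 82
ceil(log2(25)) = 5 (since 2^4 = 16 < 25 <= 32 = 2^5)
Total heap work = (V+E) * ceil(log2(V)) = 82 * 5 = 410


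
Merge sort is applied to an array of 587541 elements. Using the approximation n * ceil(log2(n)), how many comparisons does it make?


Merge sort divides the array into halves recursively.
Number of levels = ceil(log2(587541)) = 20
At each level, approximately n = 587541 comparisons are needed for merging.
Total comparisons ~ n * ceil(log2(n)) = 587541 * 20 = 11750820


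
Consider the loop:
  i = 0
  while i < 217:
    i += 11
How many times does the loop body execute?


Starting at i = 0, each iteration adds 11.
Iterations until i >= 217:
  Iteration 1: i = 0 -> i = 11
  Iteration 2: i = 11 -> i = 22
  Iteration 3: i = 22 -> i = 33
  Iteration 4: i = 33 -> i = 44
  Iteration 5: i = 44 -> i = 55
  Iteration 6: i = 55 -> i = 66
  Iteration 7: i = 66 -> i = 77
  Iteration 8: i = 77 -> i = 88
  ... continuing ...
Total iterations = ceil(217/11) = 20


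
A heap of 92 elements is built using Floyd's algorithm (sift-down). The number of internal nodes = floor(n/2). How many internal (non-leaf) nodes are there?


Leaf nodes occupy roughly half the array.
Sift-down is called for each internal node, starting from the last one.
Internal nodes = floor(n/2) = floor(92/2) = 46


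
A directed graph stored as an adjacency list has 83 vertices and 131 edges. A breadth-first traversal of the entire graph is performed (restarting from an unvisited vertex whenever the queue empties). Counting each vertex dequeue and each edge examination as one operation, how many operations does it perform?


A full BFS traversal dequeues each vertex once and examines each edge once.
Vertex visits: 83
Edge visits: 131
V + E = 83 + 131 = 214


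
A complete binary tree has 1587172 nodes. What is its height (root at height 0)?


In a complete binary tree, level k holds nodes 2^k .. 2^(k+1)-1 (1-indexed).
Height = floor(log2(n)) = floor(log2(1587172)) = 20
Check: 2^20 = 1048576 <= 1587172 < 2097152 = 2^21


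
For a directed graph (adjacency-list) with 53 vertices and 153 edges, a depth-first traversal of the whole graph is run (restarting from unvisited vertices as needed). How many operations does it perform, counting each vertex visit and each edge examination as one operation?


A full DFS traversal visits each vertex once and examines each edge once.
V = 53
E = 153
Sum = 53 + 153 = 206


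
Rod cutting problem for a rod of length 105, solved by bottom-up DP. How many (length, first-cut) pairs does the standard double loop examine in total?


For each subproblem length i = 1..105, the inner loop considers i possible first cuts.
Total = 1 + 2 + ... + 105
= 105*(105+1)/2
= 105*106/2 = 5565


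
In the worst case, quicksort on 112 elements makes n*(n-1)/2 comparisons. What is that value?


Sum of comparisons per partition:
111 + 110 + ... + 1 + 0
= 112 * (112 - 1) / 2
= 112 * 111 / 2
= 6216


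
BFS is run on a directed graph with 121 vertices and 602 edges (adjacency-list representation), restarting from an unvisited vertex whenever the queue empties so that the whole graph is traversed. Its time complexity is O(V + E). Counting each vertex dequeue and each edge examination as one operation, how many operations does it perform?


A full BFS traversal dequeues each vertex exactly once and examines each directed edge exactly once.
V = 121 (vertex processing cost)
E = 602 (edge examination cost)
Total operations proportional to V + E = 121 + 602 = 723


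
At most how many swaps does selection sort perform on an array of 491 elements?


Each of the 490 passes places one element in its final position.
Pass 1: swap minimum into position 0
Pass 2: swap minimum of remaining into position 1
...
Pass 490: last two elements, one swap
Maximum swaps = 491 - 1 = 490


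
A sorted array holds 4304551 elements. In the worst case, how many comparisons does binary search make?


Halving sequence: 4304551 -> 2152275 -> 1076137 -> 538068 -> 269034 -> 134517 -> 67258 -> 33629 -> 16814 -> 8407 -> 4203 -> 2101 -> 1050 -> 525 -> 262 -> 131 -> 65 -> 32 -> 16 -> 8 -> 4 -> 2 -> 1
Number of halvings = 22
Max comparisons = 22 + 1 = 23


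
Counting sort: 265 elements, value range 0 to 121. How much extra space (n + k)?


n = 265 (output array)
k = 122 (count array for 122 distinct values)
Extra space = 265 + 122 = 387


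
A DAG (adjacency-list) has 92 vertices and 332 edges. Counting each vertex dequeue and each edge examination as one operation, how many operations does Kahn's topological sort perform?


V = 92 (vertex processing)
E = 332 (edge processing)
V + E = 92 + 332 = 424


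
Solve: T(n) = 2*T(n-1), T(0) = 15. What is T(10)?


Unrolling:
T(10) = 2*T(9) = 2^2*T(8) = ... = 2^10*T(0)
= 2^10 * 15
= 1024 * 15 = 15360


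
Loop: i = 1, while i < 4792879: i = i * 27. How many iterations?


i multiplies by 27 each step:
i = 1 -> 27 -> 729 -> 19683 -> 531441 -> 14348907 (stop)
Iterations = ceil(log_27(4792879)) = 5


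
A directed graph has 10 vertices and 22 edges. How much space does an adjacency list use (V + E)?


Adjacency list: one list head per vertex + one entry per edge
Vertex heads: 10
Edge entries: 22
Total = 10 + 22 = 32


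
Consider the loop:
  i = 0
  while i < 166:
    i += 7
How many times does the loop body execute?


Starting at i = 0, each iteration adds 7.
Iterations until i >= 166:
  Iteration 1: i = 0 -> i = 7
  Iteration 2: i = 7 -> i = 14
  Iteration 3: i = 14 -> i = 21
  Iteration 4: i = 21 -> i = 28
  Iteration 5: i = 28 -> i = 35
  Iteration 6: i = 35 -> i = 42
  Iteration 7: i = 42 -> i = 49
  Iteration 8: i = 49 -> i = 56
  ... continuing ...
Total iterations = ceil(166/7) = 24


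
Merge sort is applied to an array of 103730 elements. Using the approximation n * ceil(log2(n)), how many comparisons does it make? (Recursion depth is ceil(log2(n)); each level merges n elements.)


Merge sort divides the array into halves recursively.
Number of levels = ceil(log2(103730)) = 17
At each level, approximately n = 103730 comparisons are needed for merging.
Total comparisons ~ n * ceil(log2(n)) = 103730 * 17 = 1763410


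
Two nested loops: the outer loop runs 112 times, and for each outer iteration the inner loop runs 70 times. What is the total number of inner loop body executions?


Outer loop: 112 iterations
Inner loop: 70 iterations per outer iteration
Total = 112 * 70 = 7840


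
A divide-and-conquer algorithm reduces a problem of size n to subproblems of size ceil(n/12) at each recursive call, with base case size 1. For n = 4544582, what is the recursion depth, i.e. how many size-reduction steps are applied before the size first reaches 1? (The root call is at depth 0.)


Each step divides the size by 12 (rounding up); after k steps the size is ceil(n/12^k), which equals 1 exactly when 12^k >= n.
So the depth is the smallest k with 12^k >= 4544582, i.e. ceil(log_12(4544582)).
12^6 = 2985984 < 4544582 <= 35831808 = 12^7
Recursion depth = 7


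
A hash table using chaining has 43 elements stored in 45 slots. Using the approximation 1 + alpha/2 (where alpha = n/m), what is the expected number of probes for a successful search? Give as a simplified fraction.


Load factor alpha = n/m = 43/45
Expected probes = 1 + alpha/2 = 1 + 43/(2*45)
= 1 + 43/90
= 90/90 + 43/90
= 133/90


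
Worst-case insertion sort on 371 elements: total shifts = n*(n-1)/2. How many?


Sum of shifts = 1 + 2 + 3 + ... + 370
= 371 * 370 / 2
= 137270 / 2
= 68635


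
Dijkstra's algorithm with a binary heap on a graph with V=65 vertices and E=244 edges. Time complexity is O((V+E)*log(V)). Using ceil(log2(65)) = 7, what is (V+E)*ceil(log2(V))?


Dijkstra with a binary heap: each vertex is extracted once, each edge may relax once.
Each heap operation costs O(log V).
V + E = 65 + 244 = 309
ceil(log2(65)) = 7 (since 2^6 = 64 < 65 <= 128 = 2^7)
Total heap work = (V+E) * ceil(log2(V)) = 309 * 7 = 2163


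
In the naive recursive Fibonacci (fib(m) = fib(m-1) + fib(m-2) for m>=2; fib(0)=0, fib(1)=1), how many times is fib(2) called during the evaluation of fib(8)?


Let N(m) = number of times fib(m) is called while evaluating fib(8).
N(8) = 1 (the initial call).
N(7) = 1 (only fib(8) calls it).
For 1 <= m <= 6: fib(m) is called by fib(m+1) and fib(m+2), so
  N(m) = N(m+1) + N(m+2).
fib(0) is called only by fib(2), so N(0) = N(2).
Walk down from m=8:
  N(8)=1, N(7)=1, N(6)=2, N(5)=3, N(4)=5, N(3)=8, N(2)=13
N(2) = 13


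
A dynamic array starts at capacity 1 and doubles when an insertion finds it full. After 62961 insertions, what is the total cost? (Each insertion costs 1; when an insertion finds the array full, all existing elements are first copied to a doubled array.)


Insertion cost: 62961 (one per element)
Resizes occur just before inserting elements 2, 3, 5, 9, ...
Elements copied at each resize: 1 + 2 + 4 + 8 + 16 + 32 + 64 + 128 + 256 + 512 + 1024 + 2048 + 4096 + 8192 + 16384 + 32768
Sum of copies = 65535 (geometric series: 2^k - 1)
Total = 62961 + 65535 = 128496


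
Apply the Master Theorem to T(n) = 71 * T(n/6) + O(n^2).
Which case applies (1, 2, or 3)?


The Master Theorem: T(n) = a*T(n/b) + O(n^c)
  a = 71, b = 6, c = 2
log_b(a) = log_6(71) ~ 2.379
Compare b^c with a: 6^2 = 36 < 71, so c < log_b(a).
Since c < log_b(a), Case 1 applies.
T(n) = O(n^(log_6 71)) ~ O(n^2.379)
Master Theorem case = 1


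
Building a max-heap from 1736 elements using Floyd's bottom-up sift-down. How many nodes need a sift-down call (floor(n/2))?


In a heap of 1736 elements (0-indexed array):
  Last element index: 1735
  Parent of last element: floor((1735 - 1) / 2) = 867
  Internal nodes: indices 0 to 867
  Count = floor(1736/2) = 868


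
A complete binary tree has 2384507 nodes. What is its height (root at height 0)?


In a complete binary tree, level k holds nodes 2^k .. 2^(k+1)-1 (1-indexed).
Height = floor(log2(n)) = floor(log2(2384507)) = 21
Check: 2^21 = 2097152 <= 2384507 < 4194304 = 2^22


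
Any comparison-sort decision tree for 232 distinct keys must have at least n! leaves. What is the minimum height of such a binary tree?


A binary decision tree of height h has at most 2^h leaves and needs at least n! of them, so h >= ceil(log2(n!)).
232! is far too large to multiply out, so use Stirling's series:
  ln(n!) ~ n ln n - n + (1/2) ln(2 pi n) + 1/(12n)  (error below 1/(360 n^3), negligible here)
  ln(232) = 5.4467374
  n ln n = 232 * 5.4467374 = 1263.6431
  (1/2) ln(2 pi * 232) = (1/2) ln(1457.6990) = 3.6423
  1/(12*232) = 0.0004
  ln(232!) ~ 1263.6431 - 232 + 3.6423 + 0.0004 = 1035.2858
Convert to base 2: log2(232!) = 1035.2858 / ln 2 = 1035.2858 / 0.69314718 = 1493.6017
ceil(1493.6017) = 1494


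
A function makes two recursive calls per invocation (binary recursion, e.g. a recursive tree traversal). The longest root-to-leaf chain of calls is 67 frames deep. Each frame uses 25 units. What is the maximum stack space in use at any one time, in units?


Binary recursion: the two calls run one after the other, so only one root-to-leaf chain of frames is on the stack at a time.
Maximum depth (longest chain) = 67 frames
Each frame = 25 units
Max stack space = 67 * 25 = 1675


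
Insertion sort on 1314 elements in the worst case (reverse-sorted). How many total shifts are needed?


In the worst case (reverse-sorted), each element shifts past all previous:
  Element 1: 1 shifts
  Element 2: 2 shifts
  Element 3: 3 shifts
  Element 4: 4 shifts
  Element 5: 5 shifts
  ...
  Element 1313: 1313 shifts
Total = 1 + 2 + ... + 1313
= 1314*(1314-1)/2 = 862641


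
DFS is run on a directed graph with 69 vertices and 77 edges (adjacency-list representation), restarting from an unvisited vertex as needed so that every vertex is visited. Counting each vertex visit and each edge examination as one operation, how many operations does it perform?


A full DFS traversal processes each vertex exactly once (push/pop on stack).
Each directed edge is examined once.
V = 69, E = 77
V + E = 146


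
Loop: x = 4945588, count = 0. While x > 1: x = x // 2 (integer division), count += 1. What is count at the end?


The variable x halves each step:
x = 4945588 -> 2472794 -> 1236397 -> 618198 -> 309099 -> 154549 -> 77274 -> 38637 -> 19318 -> 9659 -> 4829 -> 2414 -> 1207 -> 603 -> 301 -> 150 -> 75 -> 37 -> 18 -> 9 -> 4 -> 2 -> 1
Number of halvings = floor(log2(4945588)) = 22


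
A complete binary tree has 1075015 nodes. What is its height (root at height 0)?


In a complete binary tree, level k holds nodes 2^k .. 2^(k+1)-1 (1-indexed).
Height = floor(log2(n)) = floor(log2(1075015)) = 20
Check: 2^20 = 1048576 <= 1075015 < 2097152 = 2^21


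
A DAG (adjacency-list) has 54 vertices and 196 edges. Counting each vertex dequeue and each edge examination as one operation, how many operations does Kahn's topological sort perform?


V = 54 (vertex processing)
E = 196 (edge processing)
V + E = 54 + 196 = 250


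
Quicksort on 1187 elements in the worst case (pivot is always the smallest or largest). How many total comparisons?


In the worst case, each partition step picks the worst pivot:
  Partition 1: 1186 comparisons (n-1 elements to compare)
  Partition 2: 1185 comparisons
  Partition 3: 1184 comparisons
  Partition 4: 1183 comparisons
  Partition 5: 1182 comparisons
  ...
  Last partition: 0 comparisons
Total = (n-1) + (n-2) + ... + 1 + 0 = n*(n-1)/2
= 1187*1186/2 = 703891
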